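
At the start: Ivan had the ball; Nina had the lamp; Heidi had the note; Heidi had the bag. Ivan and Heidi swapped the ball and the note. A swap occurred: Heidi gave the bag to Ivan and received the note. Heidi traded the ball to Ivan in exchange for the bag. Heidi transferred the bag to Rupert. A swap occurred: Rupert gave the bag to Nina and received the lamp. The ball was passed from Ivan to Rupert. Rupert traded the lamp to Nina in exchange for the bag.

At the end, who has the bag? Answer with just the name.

Answer: Rupert

Derivation:
Tracking all object holders:
Start: ball:Ivan, lamp:Nina, note:Heidi, bag:Heidi
Event 1 (swap ball<->note: now ball:Heidi, note:Ivan). State: ball:Heidi, lamp:Nina, note:Ivan, bag:Heidi
Event 2 (swap bag<->note: now bag:Ivan, note:Heidi). State: ball:Heidi, lamp:Nina, note:Heidi, bag:Ivan
Event 3 (swap ball<->bag: now ball:Ivan, bag:Heidi). State: ball:Ivan, lamp:Nina, note:Heidi, bag:Heidi
Event 4 (give bag: Heidi -> Rupert). State: ball:Ivan, lamp:Nina, note:Heidi, bag:Rupert
Event 5 (swap bag<->lamp: now bag:Nina, lamp:Rupert). State: ball:Ivan, lamp:Rupert, note:Heidi, bag:Nina
Event 6 (give ball: Ivan -> Rupert). State: ball:Rupert, lamp:Rupert, note:Heidi, bag:Nina
Event 7 (swap lamp<->bag: now lamp:Nina, bag:Rupert). State: ball:Rupert, lamp:Nina, note:Heidi, bag:Rupert

Final state: ball:Rupert, lamp:Nina, note:Heidi, bag:Rupert
The bag is held by Rupert.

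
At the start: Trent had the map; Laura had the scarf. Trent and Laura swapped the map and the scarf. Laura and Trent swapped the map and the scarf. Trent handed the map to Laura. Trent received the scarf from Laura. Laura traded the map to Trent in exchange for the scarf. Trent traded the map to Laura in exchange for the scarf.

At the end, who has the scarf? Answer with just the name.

Answer: Trent

Derivation:
Tracking all object holders:
Start: map:Trent, scarf:Laura
Event 1 (swap map<->scarf: now map:Laura, scarf:Trent). State: map:Laura, scarf:Trent
Event 2 (swap map<->scarf: now map:Trent, scarf:Laura). State: map:Trent, scarf:Laura
Event 3 (give map: Trent -> Laura). State: map:Laura, scarf:Laura
Event 4 (give scarf: Laura -> Trent). State: map:Laura, scarf:Trent
Event 5 (swap map<->scarf: now map:Trent, scarf:Laura). State: map:Trent, scarf:Laura
Event 6 (swap map<->scarf: now map:Laura, scarf:Trent). State: map:Laura, scarf:Trent

Final state: map:Laura, scarf:Trent
The scarf is held by Trent.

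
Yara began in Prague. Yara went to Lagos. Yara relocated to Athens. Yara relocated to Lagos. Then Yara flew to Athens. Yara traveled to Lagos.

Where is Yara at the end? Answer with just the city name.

Answer: Lagos

Derivation:
Tracking Yara's location:
Start: Yara is in Prague.
After move 1: Prague -> Lagos. Yara is in Lagos.
After move 2: Lagos -> Athens. Yara is in Athens.
After move 3: Athens -> Lagos. Yara is in Lagos.
After move 4: Lagos -> Athens. Yara is in Athens.
After move 5: Athens -> Lagos. Yara is in Lagos.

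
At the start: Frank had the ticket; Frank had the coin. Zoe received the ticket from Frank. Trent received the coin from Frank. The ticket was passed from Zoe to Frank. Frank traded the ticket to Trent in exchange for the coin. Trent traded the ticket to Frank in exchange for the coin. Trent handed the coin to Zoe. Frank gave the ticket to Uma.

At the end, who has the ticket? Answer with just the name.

Tracking all object holders:
Start: ticket:Frank, coin:Frank
Event 1 (give ticket: Frank -> Zoe). State: ticket:Zoe, coin:Frank
Event 2 (give coin: Frank -> Trent). State: ticket:Zoe, coin:Trent
Event 3 (give ticket: Zoe -> Frank). State: ticket:Frank, coin:Trent
Event 4 (swap ticket<->coin: now ticket:Trent, coin:Frank). State: ticket:Trent, coin:Frank
Event 5 (swap ticket<->coin: now ticket:Frank, coin:Trent). State: ticket:Frank, coin:Trent
Event 6 (give coin: Trent -> Zoe). State: ticket:Frank, coin:Zoe
Event 7 (give ticket: Frank -> Uma). State: ticket:Uma, coin:Zoe

Final state: ticket:Uma, coin:Zoe
The ticket is held by Uma.

Answer: Uma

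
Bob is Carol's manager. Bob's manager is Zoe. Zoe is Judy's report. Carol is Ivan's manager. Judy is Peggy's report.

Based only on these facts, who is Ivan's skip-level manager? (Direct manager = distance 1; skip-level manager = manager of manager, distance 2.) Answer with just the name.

Answer: Bob

Derivation:
Reconstructing the manager chain from the given facts:
  Peggy -> Judy -> Zoe -> Bob -> Carol -> Ivan
(each arrow means 'manager of the next')
Positions in the chain (0 = top):
  position of Peggy: 0
  position of Judy: 1
  position of Zoe: 2
  position of Bob: 3
  position of Carol: 4
  position of Ivan: 5

Ivan is at position 5; the skip-level manager is 2 steps up the chain, i.e. position 3: Bob.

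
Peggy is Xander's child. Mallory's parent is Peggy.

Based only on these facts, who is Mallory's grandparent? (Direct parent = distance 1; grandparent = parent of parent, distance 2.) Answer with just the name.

Reconstructing the parent chain from the given facts:
  Xander -> Peggy -> Mallory
(each arrow means 'parent of the next')
Positions in the chain (0 = top):
  position of Xander: 0
  position of Peggy: 1
  position of Mallory: 2

Mallory is at position 2; the grandparent is 2 steps up the chain, i.e. position 0: Xander.

Answer: Xander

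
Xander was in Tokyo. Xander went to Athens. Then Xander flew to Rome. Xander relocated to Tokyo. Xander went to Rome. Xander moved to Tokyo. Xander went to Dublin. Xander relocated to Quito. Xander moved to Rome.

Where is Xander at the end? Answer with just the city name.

Tracking Xander's location:
Start: Xander is in Tokyo.
After move 1: Tokyo -> Athens. Xander is in Athens.
After move 2: Athens -> Rome. Xander is in Rome.
After move 3: Rome -> Tokyo. Xander is in Tokyo.
After move 4: Tokyo -> Rome. Xander is in Rome.
After move 5: Rome -> Tokyo. Xander is in Tokyo.
After move 6: Tokyo -> Dublin. Xander is in Dublin.
After move 7: Dublin -> Quito. Xander is in Quito.
After move 8: Quito -> Rome. Xander is in Rome.

Answer: Rome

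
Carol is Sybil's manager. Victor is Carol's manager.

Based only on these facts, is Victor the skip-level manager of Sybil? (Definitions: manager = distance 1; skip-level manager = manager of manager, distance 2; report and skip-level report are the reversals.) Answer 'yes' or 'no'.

Reconstructing the manager chain from the given facts:
  Victor -> Carol -> Sybil
(each arrow means 'manager of the next')
Positions in the chain (0 = top):
  position of Victor: 0
  position of Carol: 1
  position of Sybil: 2

Victor is at position 0, Sybil is at position 2; signed distance (j - i) = 2.
'skip-level manager' requires j - i = 2. Actual distance is 2, so the relation HOLDS.

Answer: yes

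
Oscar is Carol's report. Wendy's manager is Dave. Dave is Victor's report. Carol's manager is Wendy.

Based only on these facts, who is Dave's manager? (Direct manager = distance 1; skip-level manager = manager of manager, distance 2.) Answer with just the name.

Reconstructing the manager chain from the given facts:
  Victor -> Dave -> Wendy -> Carol -> Oscar
(each arrow means 'manager of the next')
Positions in the chain (0 = top):
  position of Victor: 0
  position of Dave: 1
  position of Wendy: 2
  position of Carol: 3
  position of Oscar: 4

Dave is at position 1; the manager is 1 step up the chain, i.e. position 0: Victor.

Answer: Victor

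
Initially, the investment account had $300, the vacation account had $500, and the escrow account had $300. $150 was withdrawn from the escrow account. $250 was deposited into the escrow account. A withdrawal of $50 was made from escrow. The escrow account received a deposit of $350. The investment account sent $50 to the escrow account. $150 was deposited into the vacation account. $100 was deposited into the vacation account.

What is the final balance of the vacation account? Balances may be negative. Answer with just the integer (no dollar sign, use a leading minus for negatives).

Tracking account balances step by step:
Start: investment=300, vacation=500, escrow=300
Event 1 (withdraw 150 from escrow): escrow: 300 - 150 = 150. Balances: investment=300, vacation=500, escrow=150
Event 2 (deposit 250 to escrow): escrow: 150 + 250 = 400. Balances: investment=300, vacation=500, escrow=400
Event 3 (withdraw 50 from escrow): escrow: 400 - 50 = 350. Balances: investment=300, vacation=500, escrow=350
Event 4 (deposit 350 to escrow): escrow: 350 + 350 = 700. Balances: investment=300, vacation=500, escrow=700
Event 5 (transfer 50 investment -> escrow): investment: 300 - 50 = 250, escrow: 700 + 50 = 750. Balances: investment=250, vacation=500, escrow=750
Event 6 (deposit 150 to vacation): vacation: 500 + 150 = 650. Balances: investment=250, vacation=650, escrow=750
Event 7 (deposit 100 to vacation): vacation: 650 + 100 = 750. Balances: investment=250, vacation=750, escrow=750

Final balance of vacation: 750

Answer: 750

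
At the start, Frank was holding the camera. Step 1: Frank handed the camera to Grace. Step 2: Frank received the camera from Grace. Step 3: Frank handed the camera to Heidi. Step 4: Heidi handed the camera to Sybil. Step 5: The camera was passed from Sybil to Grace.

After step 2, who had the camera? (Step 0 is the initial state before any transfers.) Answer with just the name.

Tracking the camera holder through step 2:
After step 0 (start): Frank
After step 1: Grace
After step 2: Frank

At step 2, the holder is Frank.

Answer: Frank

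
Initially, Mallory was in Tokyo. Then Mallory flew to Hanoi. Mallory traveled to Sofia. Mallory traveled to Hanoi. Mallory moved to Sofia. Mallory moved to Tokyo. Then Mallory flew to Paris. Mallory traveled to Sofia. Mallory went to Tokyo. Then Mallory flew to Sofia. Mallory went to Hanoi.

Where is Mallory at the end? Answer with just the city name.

Tracking Mallory's location:
Start: Mallory is in Tokyo.
After move 1: Tokyo -> Hanoi. Mallory is in Hanoi.
After move 2: Hanoi -> Sofia. Mallory is in Sofia.
After move 3: Sofia -> Hanoi. Mallory is in Hanoi.
After move 4: Hanoi -> Sofia. Mallory is in Sofia.
After move 5: Sofia -> Tokyo. Mallory is in Tokyo.
After move 6: Tokyo -> Paris. Mallory is in Paris.
After move 7: Paris -> Sofia. Mallory is in Sofia.
After move 8: Sofia -> Tokyo. Mallory is in Tokyo.
After move 9: Tokyo -> Sofia. Mallory is in Sofia.
After move 10: Sofia -> Hanoi. Mallory is in Hanoi.

Answer: Hanoi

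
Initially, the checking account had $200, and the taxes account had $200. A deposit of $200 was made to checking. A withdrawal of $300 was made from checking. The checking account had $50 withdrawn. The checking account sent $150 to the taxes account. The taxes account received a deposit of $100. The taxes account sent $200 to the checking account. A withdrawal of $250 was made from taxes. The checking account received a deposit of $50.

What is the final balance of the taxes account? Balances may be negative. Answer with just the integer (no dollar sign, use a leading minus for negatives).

Answer: 0

Derivation:
Tracking account balances step by step:
Start: checking=200, taxes=200
Event 1 (deposit 200 to checking): checking: 200 + 200 = 400. Balances: checking=400, taxes=200
Event 2 (withdraw 300 from checking): checking: 400 - 300 = 100. Balances: checking=100, taxes=200
Event 3 (withdraw 50 from checking): checking: 100 - 50 = 50. Balances: checking=50, taxes=200
Event 4 (transfer 150 checking -> taxes): checking: 50 - 150 = -100, taxes: 200 + 150 = 350. Balances: checking=-100, taxes=350
Event 5 (deposit 100 to taxes): taxes: 350 + 100 = 450. Balances: checking=-100, taxes=450
Event 6 (transfer 200 taxes -> checking): taxes: 450 - 200 = 250, checking: -100 + 200 = 100. Balances: checking=100, taxes=250
Event 7 (withdraw 250 from taxes): taxes: 250 - 250 = 0. Balances: checking=100, taxes=0
Event 8 (deposit 50 to checking): checking: 100 + 50 = 150. Balances: checking=150, taxes=0

Final balance of taxes: 0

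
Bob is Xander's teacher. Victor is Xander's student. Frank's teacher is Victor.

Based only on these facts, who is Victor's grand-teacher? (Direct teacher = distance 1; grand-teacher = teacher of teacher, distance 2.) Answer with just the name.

Reconstructing the teacher chain from the given facts:
  Bob -> Xander -> Victor -> Frank
(each arrow means 'teacher of the next')
Positions in the chain (0 = top):
  position of Bob: 0
  position of Xander: 1
  position of Victor: 2
  position of Frank: 3

Victor is at position 2; the grand-teacher is 2 steps up the chain, i.e. position 0: Bob.

Answer: Bob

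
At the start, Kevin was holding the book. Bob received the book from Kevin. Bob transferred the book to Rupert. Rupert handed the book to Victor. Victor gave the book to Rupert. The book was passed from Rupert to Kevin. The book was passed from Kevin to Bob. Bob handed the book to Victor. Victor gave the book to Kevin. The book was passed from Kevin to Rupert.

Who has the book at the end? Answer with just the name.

Answer: Rupert

Derivation:
Tracking the book through each event:
Start: Kevin has the book.
After event 1: Bob has the book.
After event 2: Rupert has the book.
After event 3: Victor has the book.
After event 4: Rupert has the book.
After event 5: Kevin has the book.
After event 6: Bob has the book.
After event 7: Victor has the book.
After event 8: Kevin has the book.
After event 9: Rupert has the book.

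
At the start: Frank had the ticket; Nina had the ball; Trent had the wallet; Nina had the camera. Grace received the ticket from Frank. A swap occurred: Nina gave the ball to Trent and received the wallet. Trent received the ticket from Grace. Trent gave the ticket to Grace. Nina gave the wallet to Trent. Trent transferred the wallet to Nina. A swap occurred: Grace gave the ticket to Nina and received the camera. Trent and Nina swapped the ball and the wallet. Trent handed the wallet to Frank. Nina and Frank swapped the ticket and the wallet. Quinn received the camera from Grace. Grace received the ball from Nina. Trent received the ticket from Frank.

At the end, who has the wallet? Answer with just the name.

Answer: Nina

Derivation:
Tracking all object holders:
Start: ticket:Frank, ball:Nina, wallet:Trent, camera:Nina
Event 1 (give ticket: Frank -> Grace). State: ticket:Grace, ball:Nina, wallet:Trent, camera:Nina
Event 2 (swap ball<->wallet: now ball:Trent, wallet:Nina). State: ticket:Grace, ball:Trent, wallet:Nina, camera:Nina
Event 3 (give ticket: Grace -> Trent). State: ticket:Trent, ball:Trent, wallet:Nina, camera:Nina
Event 4 (give ticket: Trent -> Grace). State: ticket:Grace, ball:Trent, wallet:Nina, camera:Nina
Event 5 (give wallet: Nina -> Trent). State: ticket:Grace, ball:Trent, wallet:Trent, camera:Nina
Event 6 (give wallet: Trent -> Nina). State: ticket:Grace, ball:Trent, wallet:Nina, camera:Nina
Event 7 (swap ticket<->camera: now ticket:Nina, camera:Grace). State: ticket:Nina, ball:Trent, wallet:Nina, camera:Grace
Event 8 (swap ball<->wallet: now ball:Nina, wallet:Trent). State: ticket:Nina, ball:Nina, wallet:Trent, camera:Grace
Event 9 (give wallet: Trent -> Frank). State: ticket:Nina, ball:Nina, wallet:Frank, camera:Grace
Event 10 (swap ticket<->wallet: now ticket:Frank, wallet:Nina). State: ticket:Frank, ball:Nina, wallet:Nina, camera:Grace
Event 11 (give camera: Grace -> Quinn). State: ticket:Frank, ball:Nina, wallet:Nina, camera:Quinn
Event 12 (give ball: Nina -> Grace). State: ticket:Frank, ball:Grace, wallet:Nina, camera:Quinn
Event 13 (give ticket: Frank -> Trent). State: ticket:Trent, ball:Grace, wallet:Nina, camera:Quinn

Final state: ticket:Trent, ball:Grace, wallet:Nina, camera:Quinn
The wallet is held by Nina.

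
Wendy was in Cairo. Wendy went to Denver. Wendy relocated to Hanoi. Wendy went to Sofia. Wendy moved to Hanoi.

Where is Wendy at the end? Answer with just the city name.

Tracking Wendy's location:
Start: Wendy is in Cairo.
After move 1: Cairo -> Denver. Wendy is in Denver.
After move 2: Denver -> Hanoi. Wendy is in Hanoi.
After move 3: Hanoi -> Sofia. Wendy is in Sofia.
After move 4: Sofia -> Hanoi. Wendy is in Hanoi.

Answer: Hanoi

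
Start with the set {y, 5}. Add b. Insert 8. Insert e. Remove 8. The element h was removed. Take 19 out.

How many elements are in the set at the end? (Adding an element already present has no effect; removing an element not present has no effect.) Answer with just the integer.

Answer: 4

Derivation:
Tracking the set through each operation:
Start: {5, y}
Event 1 (add b): added. Set: {5, b, y}
Event 2 (add 8): added. Set: {5, 8, b, y}
Event 3 (add e): added. Set: {5, 8, b, e, y}
Event 4 (remove 8): removed. Set: {5, b, e, y}
Event 5 (remove h): not present, no change. Set: {5, b, e, y}
Event 6 (remove 19): not present, no change. Set: {5, b, e, y}

Final set: {5, b, e, y} (size 4)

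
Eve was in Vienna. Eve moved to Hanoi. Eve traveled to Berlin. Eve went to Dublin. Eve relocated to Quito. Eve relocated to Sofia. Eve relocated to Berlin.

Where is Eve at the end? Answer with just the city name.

Answer: Berlin

Derivation:
Tracking Eve's location:
Start: Eve is in Vienna.
After move 1: Vienna -> Hanoi. Eve is in Hanoi.
After move 2: Hanoi -> Berlin. Eve is in Berlin.
After move 3: Berlin -> Dublin. Eve is in Dublin.
After move 4: Dublin -> Quito. Eve is in Quito.
After move 5: Quito -> Sofia. Eve is in Sofia.
After move 6: Sofia -> Berlin. Eve is in Berlin.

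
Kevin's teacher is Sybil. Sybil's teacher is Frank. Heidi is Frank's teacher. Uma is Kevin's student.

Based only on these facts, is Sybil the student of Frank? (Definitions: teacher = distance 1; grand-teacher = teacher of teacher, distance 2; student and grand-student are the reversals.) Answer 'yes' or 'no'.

Reconstructing the teacher chain from the given facts:
  Heidi -> Frank -> Sybil -> Kevin -> Uma
(each arrow means 'teacher of the next')
Positions in the chain (0 = top):
  position of Heidi: 0
  position of Frank: 1
  position of Sybil: 2
  position of Kevin: 3
  position of Uma: 4

Sybil is at position 2, Frank is at position 1; signed distance (j - i) = -1.
'student' requires j - i = -1. Actual distance is -1, so the relation HOLDS.

Answer: yes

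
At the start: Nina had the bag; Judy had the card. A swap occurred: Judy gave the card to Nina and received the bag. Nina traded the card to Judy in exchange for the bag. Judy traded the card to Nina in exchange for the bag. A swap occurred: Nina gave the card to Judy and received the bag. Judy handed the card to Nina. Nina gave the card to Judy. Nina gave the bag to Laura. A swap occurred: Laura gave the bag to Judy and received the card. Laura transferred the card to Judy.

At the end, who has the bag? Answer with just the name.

Answer: Judy

Derivation:
Tracking all object holders:
Start: bag:Nina, card:Judy
Event 1 (swap card<->bag: now card:Nina, bag:Judy). State: bag:Judy, card:Nina
Event 2 (swap card<->bag: now card:Judy, bag:Nina). State: bag:Nina, card:Judy
Event 3 (swap card<->bag: now card:Nina, bag:Judy). State: bag:Judy, card:Nina
Event 4 (swap card<->bag: now card:Judy, bag:Nina). State: bag:Nina, card:Judy
Event 5 (give card: Judy -> Nina). State: bag:Nina, card:Nina
Event 6 (give card: Nina -> Judy). State: bag:Nina, card:Judy
Event 7 (give bag: Nina -> Laura). State: bag:Laura, card:Judy
Event 8 (swap bag<->card: now bag:Judy, card:Laura). State: bag:Judy, card:Laura
Event 9 (give card: Laura -> Judy). State: bag:Judy, card:Judy

Final state: bag:Judy, card:Judy
The bag is held by Judy.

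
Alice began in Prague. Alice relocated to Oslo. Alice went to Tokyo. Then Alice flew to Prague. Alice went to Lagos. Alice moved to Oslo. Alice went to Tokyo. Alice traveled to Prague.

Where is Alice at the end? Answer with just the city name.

Answer: Prague

Derivation:
Tracking Alice's location:
Start: Alice is in Prague.
After move 1: Prague -> Oslo. Alice is in Oslo.
After move 2: Oslo -> Tokyo. Alice is in Tokyo.
After move 3: Tokyo -> Prague. Alice is in Prague.
After move 4: Prague -> Lagos. Alice is in Lagos.
After move 5: Lagos -> Oslo. Alice is in Oslo.
After move 6: Oslo -> Tokyo. Alice is in Tokyo.
After move 7: Tokyo -> Prague. Alice is in Prague.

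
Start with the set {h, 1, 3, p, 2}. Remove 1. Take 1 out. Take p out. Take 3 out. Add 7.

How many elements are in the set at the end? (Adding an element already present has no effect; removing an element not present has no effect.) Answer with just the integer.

Tracking the set through each operation:
Start: {1, 2, 3, h, p}
Event 1 (remove 1): removed. Set: {2, 3, h, p}
Event 2 (remove 1): not present, no change. Set: {2, 3, h, p}
Event 3 (remove p): removed. Set: {2, 3, h}
Event 4 (remove 3): removed. Set: {2, h}
Event 5 (add 7): added. Set: {2, 7, h}

Final set: {2, 7, h} (size 3)

Answer: 3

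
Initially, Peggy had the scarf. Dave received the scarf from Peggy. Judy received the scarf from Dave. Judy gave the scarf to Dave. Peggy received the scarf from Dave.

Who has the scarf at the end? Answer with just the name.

Tracking the scarf through each event:
Start: Peggy has the scarf.
After event 1: Dave has the scarf.
After event 2: Judy has the scarf.
After event 3: Dave has the scarf.
After event 4: Peggy has the scarf.

Answer: Peggy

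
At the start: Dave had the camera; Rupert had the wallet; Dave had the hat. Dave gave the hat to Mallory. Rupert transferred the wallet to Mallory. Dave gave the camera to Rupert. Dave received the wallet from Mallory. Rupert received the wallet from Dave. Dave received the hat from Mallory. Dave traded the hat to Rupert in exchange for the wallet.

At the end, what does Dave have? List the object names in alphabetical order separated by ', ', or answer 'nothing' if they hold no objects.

Answer: wallet

Derivation:
Tracking all object holders:
Start: camera:Dave, wallet:Rupert, hat:Dave
Event 1 (give hat: Dave -> Mallory). State: camera:Dave, wallet:Rupert, hat:Mallory
Event 2 (give wallet: Rupert -> Mallory). State: camera:Dave, wallet:Mallory, hat:Mallory
Event 3 (give camera: Dave -> Rupert). State: camera:Rupert, wallet:Mallory, hat:Mallory
Event 4 (give wallet: Mallory -> Dave). State: camera:Rupert, wallet:Dave, hat:Mallory
Event 5 (give wallet: Dave -> Rupert). State: camera:Rupert, wallet:Rupert, hat:Mallory
Event 6 (give hat: Mallory -> Dave). State: camera:Rupert, wallet:Rupert, hat:Dave
Event 7 (swap hat<->wallet: now hat:Rupert, wallet:Dave). State: camera:Rupert, wallet:Dave, hat:Rupert

Final state: camera:Rupert, wallet:Dave, hat:Rupert
Dave holds: wallet.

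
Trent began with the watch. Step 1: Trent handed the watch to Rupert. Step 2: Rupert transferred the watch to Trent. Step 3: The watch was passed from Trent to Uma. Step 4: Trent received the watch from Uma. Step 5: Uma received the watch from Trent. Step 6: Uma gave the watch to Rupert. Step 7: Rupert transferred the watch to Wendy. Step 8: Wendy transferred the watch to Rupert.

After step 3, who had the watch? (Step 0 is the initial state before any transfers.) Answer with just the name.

Answer: Uma

Derivation:
Tracking the watch holder through step 3:
After step 0 (start): Trent
After step 1: Rupert
After step 2: Trent
After step 3: Uma

At step 3, the holder is Uma.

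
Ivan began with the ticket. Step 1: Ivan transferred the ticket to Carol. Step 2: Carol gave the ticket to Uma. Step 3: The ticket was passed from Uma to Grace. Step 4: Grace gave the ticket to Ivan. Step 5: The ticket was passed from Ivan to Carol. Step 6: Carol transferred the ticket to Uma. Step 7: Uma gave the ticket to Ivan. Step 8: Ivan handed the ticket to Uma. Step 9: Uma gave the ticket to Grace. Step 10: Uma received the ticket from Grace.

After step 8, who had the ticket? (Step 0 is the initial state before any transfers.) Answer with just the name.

Answer: Uma

Derivation:
Tracking the ticket holder through step 8:
After step 0 (start): Ivan
After step 1: Carol
After step 2: Uma
After step 3: Grace
After step 4: Ivan
After step 5: Carol
After step 6: Uma
After step 7: Ivan
After step 8: Uma

At step 8, the holder is Uma.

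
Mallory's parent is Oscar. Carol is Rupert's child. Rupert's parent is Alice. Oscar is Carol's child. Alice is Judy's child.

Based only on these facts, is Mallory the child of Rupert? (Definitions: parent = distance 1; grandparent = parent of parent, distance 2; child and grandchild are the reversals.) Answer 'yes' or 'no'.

Reconstructing the parent chain from the given facts:
  Judy -> Alice -> Rupert -> Carol -> Oscar -> Mallory
(each arrow means 'parent of the next')
Positions in the chain (0 = top):
  position of Judy: 0
  position of Alice: 1
  position of Rupert: 2
  position of Carol: 3
  position of Oscar: 4
  position of Mallory: 5

Mallory is at position 5, Rupert is at position 2; signed distance (j - i) = -3.
'child' requires j - i = -1. Actual distance is -3, so the relation does NOT hold.

Answer: no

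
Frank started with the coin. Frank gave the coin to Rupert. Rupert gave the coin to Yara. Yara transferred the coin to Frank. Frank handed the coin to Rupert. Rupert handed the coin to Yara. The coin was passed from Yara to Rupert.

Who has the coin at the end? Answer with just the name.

Tracking the coin through each event:
Start: Frank has the coin.
After event 1: Rupert has the coin.
After event 2: Yara has the coin.
After event 3: Frank has the coin.
After event 4: Rupert has the coin.
After event 5: Yara has the coin.
After event 6: Rupert has the coin.

Answer: Rupert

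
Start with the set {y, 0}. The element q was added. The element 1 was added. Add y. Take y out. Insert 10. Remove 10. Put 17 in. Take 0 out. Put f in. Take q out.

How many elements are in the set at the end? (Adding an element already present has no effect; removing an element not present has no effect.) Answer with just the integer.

Answer: 3

Derivation:
Tracking the set through each operation:
Start: {0, y}
Event 1 (add q): added. Set: {0, q, y}
Event 2 (add 1): added. Set: {0, 1, q, y}
Event 3 (add y): already present, no change. Set: {0, 1, q, y}
Event 4 (remove y): removed. Set: {0, 1, q}
Event 5 (add 10): added. Set: {0, 1, 10, q}
Event 6 (remove 10): removed. Set: {0, 1, q}
Event 7 (add 17): added. Set: {0, 1, 17, q}
Event 8 (remove 0): removed. Set: {1, 17, q}
Event 9 (add f): added. Set: {1, 17, f, q}
Event 10 (remove q): removed. Set: {1, 17, f}

Final set: {1, 17, f} (size 3)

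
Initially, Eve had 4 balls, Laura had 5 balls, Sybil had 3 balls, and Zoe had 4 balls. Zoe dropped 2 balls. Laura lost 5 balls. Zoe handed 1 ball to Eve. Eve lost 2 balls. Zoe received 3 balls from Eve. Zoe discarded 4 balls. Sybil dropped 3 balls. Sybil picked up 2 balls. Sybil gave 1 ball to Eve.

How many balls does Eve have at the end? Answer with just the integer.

Tracking counts step by step:
Start: Eve=4, Laura=5, Sybil=3, Zoe=4
Event 1 (Zoe -2): Zoe: 4 -> 2. State: Eve=4, Laura=5, Sybil=3, Zoe=2
Event 2 (Laura -5): Laura: 5 -> 0. State: Eve=4, Laura=0, Sybil=3, Zoe=2
Event 3 (Zoe -> Eve, 1): Zoe: 2 -> 1, Eve: 4 -> 5. State: Eve=5, Laura=0, Sybil=3, Zoe=1
Event 4 (Eve -2): Eve: 5 -> 3. State: Eve=3, Laura=0, Sybil=3, Zoe=1
Event 5 (Eve -> Zoe, 3): Eve: 3 -> 0, Zoe: 1 -> 4. State: Eve=0, Laura=0, Sybil=3, Zoe=4
Event 6 (Zoe -4): Zoe: 4 -> 0. State: Eve=0, Laura=0, Sybil=3, Zoe=0
Event 7 (Sybil -3): Sybil: 3 -> 0. State: Eve=0, Laura=0, Sybil=0, Zoe=0
Event 8 (Sybil +2): Sybil: 0 -> 2. State: Eve=0, Laura=0, Sybil=2, Zoe=0
Event 9 (Sybil -> Eve, 1): Sybil: 2 -> 1, Eve: 0 -> 1. State: Eve=1, Laura=0, Sybil=1, Zoe=0

Eve's final count: 1

Answer: 1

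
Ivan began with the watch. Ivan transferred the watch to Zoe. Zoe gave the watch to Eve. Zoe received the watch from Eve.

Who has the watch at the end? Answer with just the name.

Tracking the watch through each event:
Start: Ivan has the watch.
After event 1: Zoe has the watch.
After event 2: Eve has the watch.
After event 3: Zoe has the watch.

Answer: Zoe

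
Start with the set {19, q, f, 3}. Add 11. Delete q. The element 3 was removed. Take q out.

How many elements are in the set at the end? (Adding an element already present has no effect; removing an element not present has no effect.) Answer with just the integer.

Tracking the set through each operation:
Start: {19, 3, f, q}
Event 1 (add 11): added. Set: {11, 19, 3, f, q}
Event 2 (remove q): removed. Set: {11, 19, 3, f}
Event 3 (remove 3): removed. Set: {11, 19, f}
Event 4 (remove q): not present, no change. Set: {11, 19, f}

Final set: {11, 19, f} (size 3)

Answer: 3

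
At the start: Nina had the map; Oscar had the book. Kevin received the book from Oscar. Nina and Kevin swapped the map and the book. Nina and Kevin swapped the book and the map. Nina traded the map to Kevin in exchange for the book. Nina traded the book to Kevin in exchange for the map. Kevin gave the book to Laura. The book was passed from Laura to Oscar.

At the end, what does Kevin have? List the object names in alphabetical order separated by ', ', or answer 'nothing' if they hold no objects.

Answer: nothing

Derivation:
Tracking all object holders:
Start: map:Nina, book:Oscar
Event 1 (give book: Oscar -> Kevin). State: map:Nina, book:Kevin
Event 2 (swap map<->book: now map:Kevin, book:Nina). State: map:Kevin, book:Nina
Event 3 (swap book<->map: now book:Kevin, map:Nina). State: map:Nina, book:Kevin
Event 4 (swap map<->book: now map:Kevin, book:Nina). State: map:Kevin, book:Nina
Event 5 (swap book<->map: now book:Kevin, map:Nina). State: map:Nina, book:Kevin
Event 6 (give book: Kevin -> Laura). State: map:Nina, book:Laura
Event 7 (give book: Laura -> Oscar). State: map:Nina, book:Oscar

Final state: map:Nina, book:Oscar
Kevin holds: (nothing).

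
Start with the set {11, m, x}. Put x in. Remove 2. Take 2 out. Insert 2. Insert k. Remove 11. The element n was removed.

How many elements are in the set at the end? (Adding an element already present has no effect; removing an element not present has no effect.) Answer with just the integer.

Tracking the set through each operation:
Start: {11, m, x}
Event 1 (add x): already present, no change. Set: {11, m, x}
Event 2 (remove 2): not present, no change. Set: {11, m, x}
Event 3 (remove 2): not present, no change. Set: {11, m, x}
Event 4 (add 2): added. Set: {11, 2, m, x}
Event 5 (add k): added. Set: {11, 2, k, m, x}
Event 6 (remove 11): removed. Set: {2, k, m, x}
Event 7 (remove n): not present, no change. Set: {2, k, m, x}

Final set: {2, k, m, x} (size 4)

Answer: 4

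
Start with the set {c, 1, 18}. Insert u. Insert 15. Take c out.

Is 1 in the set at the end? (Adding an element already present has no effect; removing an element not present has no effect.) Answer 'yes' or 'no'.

Tracking the set through each operation:
Start: {1, 18, c}
Event 1 (add u): added. Set: {1, 18, c, u}
Event 2 (add 15): added. Set: {1, 15, 18, c, u}
Event 3 (remove c): removed. Set: {1, 15, 18, u}

Final set: {1, 15, 18, u} (size 4)
1 is in the final set.

Answer: yes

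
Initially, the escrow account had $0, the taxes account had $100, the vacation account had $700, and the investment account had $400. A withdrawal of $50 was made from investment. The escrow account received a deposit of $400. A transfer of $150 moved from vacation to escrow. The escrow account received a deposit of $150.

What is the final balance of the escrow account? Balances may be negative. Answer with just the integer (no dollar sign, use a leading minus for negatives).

Answer: 700

Derivation:
Tracking account balances step by step:
Start: escrow=0, taxes=100, vacation=700, investment=400
Event 1 (withdraw 50 from investment): investment: 400 - 50 = 350. Balances: escrow=0, taxes=100, vacation=700, investment=350
Event 2 (deposit 400 to escrow): escrow: 0 + 400 = 400. Balances: escrow=400, taxes=100, vacation=700, investment=350
Event 3 (transfer 150 vacation -> escrow): vacation: 700 - 150 = 550, escrow: 400 + 150 = 550. Balances: escrow=550, taxes=100, vacation=550, investment=350
Event 4 (deposit 150 to escrow): escrow: 550 + 150 = 700. Balances: escrow=700, taxes=100, vacation=550, investment=350

Final balance of escrow: 700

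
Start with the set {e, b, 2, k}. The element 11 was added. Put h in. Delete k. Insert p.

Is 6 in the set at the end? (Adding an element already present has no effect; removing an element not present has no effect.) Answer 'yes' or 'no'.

Answer: no

Derivation:
Tracking the set through each operation:
Start: {2, b, e, k}
Event 1 (add 11): added. Set: {11, 2, b, e, k}
Event 2 (add h): added. Set: {11, 2, b, e, h, k}
Event 3 (remove k): removed. Set: {11, 2, b, e, h}
Event 4 (add p): added. Set: {11, 2, b, e, h, p}

Final set: {11, 2, b, e, h, p} (size 6)
6 is NOT in the final set.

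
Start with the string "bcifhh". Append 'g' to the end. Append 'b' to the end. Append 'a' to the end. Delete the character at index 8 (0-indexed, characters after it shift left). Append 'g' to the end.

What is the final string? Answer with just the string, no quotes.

Applying each edit step by step:
Start: "bcifhh"
Op 1 (append 'g'): "bcifhh" -> "bcifhhg"
Op 2 (append 'b'): "bcifhhg" -> "bcifhhgb"
Op 3 (append 'a'): "bcifhhgb" -> "bcifhhgba"
Op 4 (delete idx 8 = 'a'): "bcifhhgba" -> "bcifhhgb"
Op 5 (append 'g'): "bcifhhgb" -> "bcifhhgbg"

Answer: bcifhhgbg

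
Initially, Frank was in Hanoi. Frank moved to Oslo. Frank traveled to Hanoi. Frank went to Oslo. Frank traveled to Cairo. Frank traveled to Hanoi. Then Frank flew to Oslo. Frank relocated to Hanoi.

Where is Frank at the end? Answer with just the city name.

Answer: Hanoi

Derivation:
Tracking Frank's location:
Start: Frank is in Hanoi.
After move 1: Hanoi -> Oslo. Frank is in Oslo.
After move 2: Oslo -> Hanoi. Frank is in Hanoi.
After move 3: Hanoi -> Oslo. Frank is in Oslo.
After move 4: Oslo -> Cairo. Frank is in Cairo.
After move 5: Cairo -> Hanoi. Frank is in Hanoi.
After move 6: Hanoi -> Oslo. Frank is in Oslo.
After move 7: Oslo -> Hanoi. Frank is in Hanoi.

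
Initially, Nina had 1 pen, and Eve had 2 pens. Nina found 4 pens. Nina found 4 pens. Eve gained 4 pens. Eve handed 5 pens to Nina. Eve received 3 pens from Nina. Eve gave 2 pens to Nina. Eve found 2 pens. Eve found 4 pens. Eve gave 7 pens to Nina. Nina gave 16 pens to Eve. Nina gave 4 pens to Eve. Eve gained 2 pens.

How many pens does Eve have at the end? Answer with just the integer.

Answer: 23

Derivation:
Tracking counts step by step:
Start: Nina=1, Eve=2
Event 1 (Nina +4): Nina: 1 -> 5. State: Nina=5, Eve=2
Event 2 (Nina +4): Nina: 5 -> 9. State: Nina=9, Eve=2
Event 3 (Eve +4): Eve: 2 -> 6. State: Nina=9, Eve=6
Event 4 (Eve -> Nina, 5): Eve: 6 -> 1, Nina: 9 -> 14. State: Nina=14, Eve=1
Event 5 (Nina -> Eve, 3): Nina: 14 -> 11, Eve: 1 -> 4. State: Nina=11, Eve=4
Event 6 (Eve -> Nina, 2): Eve: 4 -> 2, Nina: 11 -> 13. State: Nina=13, Eve=2
Event 7 (Eve +2): Eve: 2 -> 4. State: Nina=13, Eve=4
Event 8 (Eve +4): Eve: 4 -> 8. State: Nina=13, Eve=8
Event 9 (Eve -> Nina, 7): Eve: 8 -> 1, Nina: 13 -> 20. State: Nina=20, Eve=1
Event 10 (Nina -> Eve, 16): Nina: 20 -> 4, Eve: 1 -> 17. State: Nina=4, Eve=17
Event 11 (Nina -> Eve, 4): Nina: 4 -> 0, Eve: 17 -> 21. State: Nina=0, Eve=21
Event 12 (Eve +2): Eve: 21 -> 23. State: Nina=0, Eve=23

Eve's final count: 23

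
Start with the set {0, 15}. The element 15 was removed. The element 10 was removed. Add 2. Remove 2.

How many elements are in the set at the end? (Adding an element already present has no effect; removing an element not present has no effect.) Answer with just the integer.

Answer: 1

Derivation:
Tracking the set through each operation:
Start: {0, 15}
Event 1 (remove 15): removed. Set: {0}
Event 2 (remove 10): not present, no change. Set: {0}
Event 3 (add 2): added. Set: {0, 2}
Event 4 (remove 2): removed. Set: {0}

Final set: {0} (size 1)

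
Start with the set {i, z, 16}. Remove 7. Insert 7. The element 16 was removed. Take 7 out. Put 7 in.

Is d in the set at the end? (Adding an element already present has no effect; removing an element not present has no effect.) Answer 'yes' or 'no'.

Answer: no

Derivation:
Tracking the set through each operation:
Start: {16, i, z}
Event 1 (remove 7): not present, no change. Set: {16, i, z}
Event 2 (add 7): added. Set: {16, 7, i, z}
Event 3 (remove 16): removed. Set: {7, i, z}
Event 4 (remove 7): removed. Set: {i, z}
Event 5 (add 7): added. Set: {7, i, z}

Final set: {7, i, z} (size 3)
d is NOT in the final set.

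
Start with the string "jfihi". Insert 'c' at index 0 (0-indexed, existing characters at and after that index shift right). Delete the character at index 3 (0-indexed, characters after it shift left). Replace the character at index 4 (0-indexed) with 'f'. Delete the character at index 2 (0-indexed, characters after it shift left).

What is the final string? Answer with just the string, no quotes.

Applying each edit step by step:
Start: "jfihi"
Op 1 (insert 'c' at idx 0): "jfihi" -> "cjfihi"
Op 2 (delete idx 3 = 'i'): "cjfihi" -> "cjfhi"
Op 3 (replace idx 4: 'i' -> 'f'): "cjfhi" -> "cjfhf"
Op 4 (delete idx 2 = 'f'): "cjfhf" -> "cjhf"

Answer: cjhf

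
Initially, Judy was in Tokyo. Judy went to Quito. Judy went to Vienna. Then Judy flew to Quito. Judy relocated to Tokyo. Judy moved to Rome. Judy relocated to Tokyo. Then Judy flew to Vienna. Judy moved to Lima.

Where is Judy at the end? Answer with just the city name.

Tracking Judy's location:
Start: Judy is in Tokyo.
After move 1: Tokyo -> Quito. Judy is in Quito.
After move 2: Quito -> Vienna. Judy is in Vienna.
After move 3: Vienna -> Quito. Judy is in Quito.
After move 4: Quito -> Tokyo. Judy is in Tokyo.
After move 5: Tokyo -> Rome. Judy is in Rome.
After move 6: Rome -> Tokyo. Judy is in Tokyo.
After move 7: Tokyo -> Vienna. Judy is in Vienna.
After move 8: Vienna -> Lima. Judy is in Lima.

Answer: Lima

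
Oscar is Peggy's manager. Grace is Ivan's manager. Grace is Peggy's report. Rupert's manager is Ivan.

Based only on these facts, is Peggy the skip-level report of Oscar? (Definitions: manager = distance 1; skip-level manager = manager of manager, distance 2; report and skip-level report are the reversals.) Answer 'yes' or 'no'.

Reconstructing the manager chain from the given facts:
  Oscar -> Peggy -> Grace -> Ivan -> Rupert
(each arrow means 'manager of the next')
Positions in the chain (0 = top):
  position of Oscar: 0
  position of Peggy: 1
  position of Grace: 2
  position of Ivan: 3
  position of Rupert: 4

Peggy is at position 1, Oscar is at position 0; signed distance (j - i) = -1.
'skip-level report' requires j - i = -2. Actual distance is -1, so the relation does NOT hold.

Answer: no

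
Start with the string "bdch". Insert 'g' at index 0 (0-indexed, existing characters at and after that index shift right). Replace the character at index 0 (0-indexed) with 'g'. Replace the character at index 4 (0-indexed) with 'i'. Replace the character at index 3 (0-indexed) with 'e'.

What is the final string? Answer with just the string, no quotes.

Answer: gbdei

Derivation:
Applying each edit step by step:
Start: "bdch"
Op 1 (insert 'g' at idx 0): "bdch" -> "gbdch"
Op 2 (replace idx 0: 'g' -> 'g'): "gbdch" -> "gbdch"
Op 3 (replace idx 4: 'h' -> 'i'): "gbdch" -> "gbdci"
Op 4 (replace idx 3: 'c' -> 'e'): "gbdci" -> "gbdei"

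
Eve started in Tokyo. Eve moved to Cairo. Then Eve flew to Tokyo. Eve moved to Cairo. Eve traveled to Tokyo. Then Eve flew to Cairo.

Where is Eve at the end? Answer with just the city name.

Tracking Eve's location:
Start: Eve is in Tokyo.
After move 1: Tokyo -> Cairo. Eve is in Cairo.
After move 2: Cairo -> Tokyo. Eve is in Tokyo.
After move 3: Tokyo -> Cairo. Eve is in Cairo.
After move 4: Cairo -> Tokyo. Eve is in Tokyo.
After move 5: Tokyo -> Cairo. Eve is in Cairo.

Answer: Cairo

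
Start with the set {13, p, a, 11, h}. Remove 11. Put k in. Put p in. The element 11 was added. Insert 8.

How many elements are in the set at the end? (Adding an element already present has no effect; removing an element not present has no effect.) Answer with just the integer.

Tracking the set through each operation:
Start: {11, 13, a, h, p}
Event 1 (remove 11): removed. Set: {13, a, h, p}
Event 2 (add k): added. Set: {13, a, h, k, p}
Event 3 (add p): already present, no change. Set: {13, a, h, k, p}
Event 4 (add 11): added. Set: {11, 13, a, h, k, p}
Event 5 (add 8): added. Set: {11, 13, 8, a, h, k, p}

Final set: {11, 13, 8, a, h, k, p} (size 7)

Answer: 7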